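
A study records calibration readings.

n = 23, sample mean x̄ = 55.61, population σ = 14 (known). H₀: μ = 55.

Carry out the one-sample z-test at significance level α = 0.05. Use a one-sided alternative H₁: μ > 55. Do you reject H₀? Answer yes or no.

SE = σ/√n = 14/√23 = 2.9192
z = (x̄−μ₀)/SE = (55.61−55)/2.9192 = 0.2090
p-value (one-sided, H₁ greater) = 0.41724
At α=0.05: p ≥ α → fail to reject H₀

reject H₀: no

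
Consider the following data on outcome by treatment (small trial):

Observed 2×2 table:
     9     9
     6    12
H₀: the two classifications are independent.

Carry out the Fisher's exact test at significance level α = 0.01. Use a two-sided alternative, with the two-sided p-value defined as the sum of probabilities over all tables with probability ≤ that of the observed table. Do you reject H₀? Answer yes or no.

Margins: r₁=18, r₂=18, c₁=15, c₂=21, n=36
p_obs = C(18,9)·C(18,6)/C(36,15); sum pmf over tables with pmf ≤ p_obs
p-value (two-sided) = 0.49979
At α=0.01: p ≥ α → fail to reject H₀

reject H₀: no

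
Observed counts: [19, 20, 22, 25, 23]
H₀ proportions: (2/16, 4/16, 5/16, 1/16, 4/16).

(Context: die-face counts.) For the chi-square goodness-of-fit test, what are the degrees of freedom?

degrees of freedom = 4

df = k − 1 = 5 − 1 = 4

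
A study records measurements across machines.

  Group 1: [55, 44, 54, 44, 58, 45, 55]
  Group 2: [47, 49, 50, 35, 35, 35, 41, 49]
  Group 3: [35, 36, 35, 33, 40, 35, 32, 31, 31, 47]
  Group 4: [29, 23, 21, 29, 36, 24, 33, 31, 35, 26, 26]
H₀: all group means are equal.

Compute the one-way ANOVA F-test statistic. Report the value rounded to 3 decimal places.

Group means [50.71, 42.62, 35.50, 28.45], grand mean 37.889
SSB = Σnᵢ(x̄ᵢ−x̄)² = 2367.025; SSW = ΣΣ(x−x̄ᵢ)² = 1012.531
MSB = 2367.025/3 = 789.0082; MSW = 1012.531/32 = 31.6416
F = MSB/MSW = 24.9358
df = (3, 32)

test statistic = 24.936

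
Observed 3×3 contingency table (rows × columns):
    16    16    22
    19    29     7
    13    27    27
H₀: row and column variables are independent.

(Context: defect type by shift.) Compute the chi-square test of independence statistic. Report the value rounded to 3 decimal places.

test statistic = 15.427

Row totals [54, 55, 67], col totals [48, 72, 56], n=176
χ² = (16−14.73)²/14.73 + (16−22.09)²/22.09 + (22−17.18)²/17.18 + (19−15.00)²/15.00 + (29−22.50)²/22.50 + (7−17.50)²/17.50 + (13−18.27)²/18.27 + (27−27.41)²/27.41 + (27−21.32)²/21.32 = 15.4269
df = 4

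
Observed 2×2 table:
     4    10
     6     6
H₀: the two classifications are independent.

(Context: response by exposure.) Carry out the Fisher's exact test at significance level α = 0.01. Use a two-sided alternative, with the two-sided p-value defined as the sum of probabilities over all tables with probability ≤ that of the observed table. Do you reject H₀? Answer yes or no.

Margins: r₁=14, r₂=12, c₁=10, c₂=16, n=26
p_obs = C(14,4)·C(12,6)/C(26,10); sum pmf over tables with pmf ≤ p_obs
p-value (two-sided) = 0.42164
At α=0.01: p ≥ α → fail to reject H₀

reject H₀: no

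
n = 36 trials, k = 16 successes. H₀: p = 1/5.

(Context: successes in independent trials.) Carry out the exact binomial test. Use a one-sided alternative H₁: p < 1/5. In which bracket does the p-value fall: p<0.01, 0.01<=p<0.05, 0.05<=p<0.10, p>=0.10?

Exact binomial: n=36, k=16, p₀=1/5=0.2000
P(X≤16) from Σ C(n,i)·p₀^i·(1−p₀)^(n−i)
p-value (one-sided, H₁ less) = 0.99978
→ bracket: p>=0.10

p-value bracket: p>=0.10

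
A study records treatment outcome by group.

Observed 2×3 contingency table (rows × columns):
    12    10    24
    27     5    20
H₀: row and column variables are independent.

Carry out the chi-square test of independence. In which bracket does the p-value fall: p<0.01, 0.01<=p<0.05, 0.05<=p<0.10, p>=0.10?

p-value bracket: 0.01<=p<0.05

Row totals [46, 52], col totals [39, 15, 44], n=98
χ² = (12−18.31)²/18.31 + (10−7.04)²/7.04 + (24−20.65)²/20.65 + (27−20.69)²/20.69 + (5−7.96)²/7.96 + (20−23.35)²/23.35 = 7.4602
df = 2
p-value (upper-tail) = 0.02399
→ bracket: 0.01<=p<0.05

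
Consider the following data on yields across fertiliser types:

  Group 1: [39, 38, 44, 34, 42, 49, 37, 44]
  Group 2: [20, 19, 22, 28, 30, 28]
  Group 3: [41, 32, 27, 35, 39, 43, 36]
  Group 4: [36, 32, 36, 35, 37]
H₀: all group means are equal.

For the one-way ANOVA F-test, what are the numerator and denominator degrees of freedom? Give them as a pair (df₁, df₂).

degrees of freedom = [3, 22]

k = 4 groups, N = 26 total
df = (k−1, N−k) = (4−1, 26−4) = (3, 22)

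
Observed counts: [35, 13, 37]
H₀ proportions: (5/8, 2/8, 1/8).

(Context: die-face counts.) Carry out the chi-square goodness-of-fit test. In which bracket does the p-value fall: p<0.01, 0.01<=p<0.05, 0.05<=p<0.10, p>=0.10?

p-value bracket: p<0.01

n = 85; E_i = n·p_i = [53.12, 21.25, 10.62]
χ² = (35−53.12)²/53.12 + (13−21.25)²/21.25 + (37−10.62)²/10.62 = 74.8588
df = 2
p-value (upper-tail) = 0.00000
→ bracket: p<0.01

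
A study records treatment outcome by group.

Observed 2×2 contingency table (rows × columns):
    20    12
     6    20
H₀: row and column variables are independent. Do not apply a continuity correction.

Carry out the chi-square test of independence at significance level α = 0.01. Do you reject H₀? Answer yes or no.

reject H₀: yes

Row totals [32, 26], col totals [26, 32], n=58
χ² = (20−14.34)²/14.34 + (12−17.66)²/17.66 + (6−11.66)²/11.66 + (20−14.34)²/14.34 = 9.0142
df = 1
p-value (upper-tail) = 0.00268
At α=0.01: p < α → reject H₀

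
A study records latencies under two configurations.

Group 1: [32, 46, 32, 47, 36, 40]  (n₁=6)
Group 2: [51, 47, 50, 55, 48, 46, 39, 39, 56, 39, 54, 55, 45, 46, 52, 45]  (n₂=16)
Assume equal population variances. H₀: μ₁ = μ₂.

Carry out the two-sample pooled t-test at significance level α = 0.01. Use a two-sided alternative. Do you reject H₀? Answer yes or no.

reject H₀: yes

x̄₁=38.833, s₁=6.646, n₁=6
x̄₂=47.938, s₂=5.756, n₂=16
s_p² = [5·6.646² + 15·5.756²]/20 = 35.8885
SE = √(s_p²·(1/6+1/16)) = 2.8678
t = (38.833−47.938)/2.8678 = -3.1746
df = 20
p-value (two-sided) = 0.00476
At α=0.01: p < α → reject H₀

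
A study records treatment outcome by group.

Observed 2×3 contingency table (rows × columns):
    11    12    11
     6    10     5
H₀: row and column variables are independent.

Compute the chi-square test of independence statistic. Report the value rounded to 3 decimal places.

Row totals [34, 21], col totals [17, 22, 16], n=55
χ² = (11−10.51)²/10.51 + (12−13.60)²/13.60 + (11−9.89)²/9.89 + (6−6.49)²/6.49 + (10−8.40)²/8.40 + (5−6.11)²/6.11 = 0.8788
df = 2

test statistic = 0.879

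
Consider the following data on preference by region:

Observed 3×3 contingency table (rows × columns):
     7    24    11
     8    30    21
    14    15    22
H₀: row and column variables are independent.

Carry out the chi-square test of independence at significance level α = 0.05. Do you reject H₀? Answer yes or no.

reject H₀: no

Row totals [42, 59, 51], col totals [29, 69, 54], n=152
χ² = (7−8.01)²/8.01 + (24−19.07)²/19.07 + (11−14.92)²/14.92 + (8−11.26)²/11.26 + (30−26.78)²/26.78 + (21−20.96)²/20.96 + (14−9.73)²/9.73 + (15−23.15)²/23.15 + (22−18.12)²/18.12 = 9.3393
df = 4
p-value (upper-tail) = 0.05316
At α=0.05: p ≥ α → fail to reject H₀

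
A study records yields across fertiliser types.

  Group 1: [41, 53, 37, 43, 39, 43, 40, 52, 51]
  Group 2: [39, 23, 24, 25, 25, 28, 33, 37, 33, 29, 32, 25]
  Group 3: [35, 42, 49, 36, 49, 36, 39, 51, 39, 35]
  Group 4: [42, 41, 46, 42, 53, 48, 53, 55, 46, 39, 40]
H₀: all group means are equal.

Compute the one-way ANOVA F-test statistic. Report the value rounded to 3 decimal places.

Group means [44.33, 29.42, 41.10, 45.91], grand mean 39.714
SSB = Σnᵢ(x̄ᵢ−x̄)² = 1905.846; SSW = ΣΣ(x−x̄ᵢ)² = 1290.726
MSB = 1905.846/3 = 635.2819; MSW = 1290.726/38 = 33.9665
F = MSB/MSW = 18.7032
df = (3, 38)

test statistic = 18.703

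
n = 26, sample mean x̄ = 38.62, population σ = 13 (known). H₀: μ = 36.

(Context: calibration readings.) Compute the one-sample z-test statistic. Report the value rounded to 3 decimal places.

test statistic = 1.028

SE = σ/√n = 13/√26 = 2.5495
z = (x̄−μ₀)/SE = (38.62−36)/2.5495 = 1.0276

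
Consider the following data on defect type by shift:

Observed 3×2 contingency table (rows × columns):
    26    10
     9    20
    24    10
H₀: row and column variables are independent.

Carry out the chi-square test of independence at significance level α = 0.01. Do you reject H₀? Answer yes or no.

reject H₀: yes

Row totals [36, 29, 34], col totals [59, 40], n=99
χ² = (26−21.45)²/21.45 + (10−14.55)²/14.55 + (9−17.28)²/17.28 + (20−11.72)²/11.72 + (24−20.26)²/20.26 + (10−13.74)²/13.74 = 13.9143
df = 2
p-value (upper-tail) = 0.00095
At α=0.01: p < α → reject H₀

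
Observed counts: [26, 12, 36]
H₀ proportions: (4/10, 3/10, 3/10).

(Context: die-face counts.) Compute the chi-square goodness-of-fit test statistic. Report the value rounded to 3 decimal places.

n = 74; E_i = n·p_i = [29.60, 22.20, 22.20]
χ² = (26−29.60)²/29.60 + (12−22.20)²/22.20 + (36−22.20)²/22.20 = 13.7027
df = 2

test statistic = 13.703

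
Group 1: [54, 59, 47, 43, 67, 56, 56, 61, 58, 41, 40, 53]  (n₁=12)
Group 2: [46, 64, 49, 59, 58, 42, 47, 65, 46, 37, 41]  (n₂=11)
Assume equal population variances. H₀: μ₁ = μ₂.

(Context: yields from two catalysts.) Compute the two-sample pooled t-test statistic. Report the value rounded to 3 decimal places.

test statistic = 0.678

x̄₁=52.917, s₁=8.469, n₁=12
x̄₂=50.364, s₂=9.595, n₂=11
s_p² = [11·8.469² + 10·9.595²]/21 = 81.4030
SE = √(s_p²·(1/12+1/11)) = 3.7661
t = (52.917−50.364)/3.7661 = 0.6779
df = 21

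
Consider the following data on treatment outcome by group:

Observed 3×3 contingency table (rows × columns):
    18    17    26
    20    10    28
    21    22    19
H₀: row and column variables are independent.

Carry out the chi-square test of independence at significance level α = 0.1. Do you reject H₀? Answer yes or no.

Row totals [61, 58, 62], col totals [59, 49, 73], n=181
χ² = (18−19.88)²/19.88 + (17−16.51)²/16.51 + (26−24.60)²/24.60 + (20−18.91)²/18.91 + (10−15.70)²/15.70 + (28−23.39)²/23.39 + (21−20.21)²/20.21 + (22−16.78)²/16.78 + (19−25.01)²/25.01 = 6.4074
df = 4
p-value (upper-tail) = 0.17072
At α=0.1: p ≥ α → fail to reject H₀

reject H₀: no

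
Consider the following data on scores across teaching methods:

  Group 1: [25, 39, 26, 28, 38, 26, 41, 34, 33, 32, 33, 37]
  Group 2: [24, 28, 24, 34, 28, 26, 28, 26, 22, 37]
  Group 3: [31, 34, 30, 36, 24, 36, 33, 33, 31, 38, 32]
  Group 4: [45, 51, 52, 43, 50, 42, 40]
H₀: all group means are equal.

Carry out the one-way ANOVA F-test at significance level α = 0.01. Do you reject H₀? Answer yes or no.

Group means [32.67, 27.70, 32.55, 46.14], grand mean 33.750
SSB = Σnᵢ(x̄ᵢ−x̄)² = 1471.149; SSW = ΣΣ(x−x̄ᵢ)² = 800.351
MSB = 1471.149/3 = 490.3830; MSW = 800.351/36 = 22.2320
F = MSB/MSW = 22.0576
df = (3, 36)
p-value (upper-tail) = 0.00000
At α=0.01: p < α → reject H₀

reject H₀: yes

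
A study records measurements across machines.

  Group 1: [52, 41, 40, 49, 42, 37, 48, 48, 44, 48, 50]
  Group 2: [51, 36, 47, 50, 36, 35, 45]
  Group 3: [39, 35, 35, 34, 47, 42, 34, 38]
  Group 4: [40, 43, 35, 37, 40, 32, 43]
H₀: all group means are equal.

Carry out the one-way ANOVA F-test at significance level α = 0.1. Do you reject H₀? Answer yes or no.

reject H₀: yes

Group means [45.36, 42.86, 38.00, 38.57], grand mean 41.606
SSB = Σnᵢ(x̄ᵢ−x̄)² = 334.762; SSW = ΣΣ(x−x̄ᵢ)² = 775.117
MSB = 334.762/3 = 111.5873; MSW = 775.117/29 = 26.7282
F = MSB/MSW = 4.1749
df = (3, 29)
p-value (upper-tail) = 0.01421
At α=0.1: p < α → reject H₀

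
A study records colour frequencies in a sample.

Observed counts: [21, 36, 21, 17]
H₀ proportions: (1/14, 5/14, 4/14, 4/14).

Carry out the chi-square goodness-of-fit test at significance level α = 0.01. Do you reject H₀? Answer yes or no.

reject H₀: yes

n = 95; E_i = n·p_i = [6.79, 33.93, 27.14, 27.14]
χ² = (21−6.79)²/6.79 + (36−33.93)²/33.93 + (21−27.14)²/27.14 + (17−27.14)²/27.14 = 35.0821
df = 3
p-value (upper-tail) = 0.00000
At α=0.01: p < α → reject H₀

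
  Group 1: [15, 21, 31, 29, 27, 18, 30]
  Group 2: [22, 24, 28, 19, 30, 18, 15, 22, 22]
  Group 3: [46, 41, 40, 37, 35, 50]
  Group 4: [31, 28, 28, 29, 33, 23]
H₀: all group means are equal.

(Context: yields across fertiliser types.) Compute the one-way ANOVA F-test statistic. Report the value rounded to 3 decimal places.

test statistic = 18.659

Group means [24.43, 22.22, 41.50, 28.67], grand mean 28.286
SSB = Σnᵢ(x̄ᵢ−x̄)² = 1483.611; SSW = ΣΣ(x−x̄ᵢ)² = 636.103
MSB = 1483.611/3 = 494.5370; MSW = 636.103/24 = 26.5043
F = MSB/MSW = 18.6587
df = (3, 24)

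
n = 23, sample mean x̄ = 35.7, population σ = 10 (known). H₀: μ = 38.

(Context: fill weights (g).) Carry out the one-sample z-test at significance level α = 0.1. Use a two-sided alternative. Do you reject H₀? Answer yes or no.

reject H₀: no

SE = σ/√n = 10/√23 = 2.0851
z = (x̄−μ₀)/SE = (35.7−38)/2.0851 = -1.1030
p-value (two-sided) = 0.27001
At α=0.1: p ≥ α → fail to reject H₀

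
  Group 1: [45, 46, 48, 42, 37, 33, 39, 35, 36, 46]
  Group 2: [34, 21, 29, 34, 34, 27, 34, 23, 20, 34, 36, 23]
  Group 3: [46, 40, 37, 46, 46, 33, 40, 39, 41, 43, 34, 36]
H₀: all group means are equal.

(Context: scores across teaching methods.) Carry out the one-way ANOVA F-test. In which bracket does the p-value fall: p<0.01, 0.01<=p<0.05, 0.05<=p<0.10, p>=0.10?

p-value bracket: p<0.01

Group means [40.70, 29.08, 40.08], grand mean 36.382
SSB = Σnᵢ(x̄ᵢ−x̄)² = 990.096; SSW = ΣΣ(x−x̄ᵢ)² = 883.933
MSB = 990.096/2 = 495.0480; MSW = 883.933/31 = 28.5140
F = MSB/MSW = 17.3616
df = (2, 31)
p-value (upper-tail) = 0.00001
→ bracket: p<0.01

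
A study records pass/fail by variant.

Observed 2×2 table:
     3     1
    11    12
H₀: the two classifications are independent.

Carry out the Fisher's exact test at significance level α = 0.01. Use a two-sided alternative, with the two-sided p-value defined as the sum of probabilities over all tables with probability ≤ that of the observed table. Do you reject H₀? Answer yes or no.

Margins: r₁=4, r₂=23, c₁=14, c₂=13, n=27
p_obs = C(4,3)·C(23,11)/C(27,14); sum pmf over tables with pmf ≤ p_obs
p-value (two-sided) = 0.59556
At α=0.01: p ≥ α → fail to reject H₀

reject H₀: no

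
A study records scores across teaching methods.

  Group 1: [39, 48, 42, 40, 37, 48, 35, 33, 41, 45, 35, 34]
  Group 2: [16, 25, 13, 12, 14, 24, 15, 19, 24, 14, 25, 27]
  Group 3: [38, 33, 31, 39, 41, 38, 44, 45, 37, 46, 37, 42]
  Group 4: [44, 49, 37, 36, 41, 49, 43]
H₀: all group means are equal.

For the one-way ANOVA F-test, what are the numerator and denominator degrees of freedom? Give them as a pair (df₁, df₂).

k = 4 groups, N = 43 total
df = (k−1, N−k) = (4−1, 43−4) = (3, 39)

degrees of freedom = [3, 39]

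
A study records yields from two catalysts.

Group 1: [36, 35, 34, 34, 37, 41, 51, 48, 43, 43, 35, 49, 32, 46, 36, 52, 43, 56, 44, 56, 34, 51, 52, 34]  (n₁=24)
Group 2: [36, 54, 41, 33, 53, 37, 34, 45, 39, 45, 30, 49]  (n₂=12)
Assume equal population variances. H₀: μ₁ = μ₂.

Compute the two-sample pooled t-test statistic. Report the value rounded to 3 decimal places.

x̄₁=42.583, s₁=7.818, n₁=24
x̄₂=41.333, s₂=7.901, n₂=12
s_p² = [23·7.818² + 11·7.901²]/34 = 61.5441
SE = √(s_p²·(1/24+1/12)) = 2.7736
t = (42.583−41.333)/2.7736 = 0.4507
df = 34

test statistic = 0.451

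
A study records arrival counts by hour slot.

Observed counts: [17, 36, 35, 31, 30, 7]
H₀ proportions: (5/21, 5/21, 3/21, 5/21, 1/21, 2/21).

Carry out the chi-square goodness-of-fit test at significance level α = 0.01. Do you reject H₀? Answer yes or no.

reject H₀: yes

n = 156; E_i = n·p_i = [37.14, 37.14, 22.29, 37.14, 7.43, 14.86]
χ² = (17−37.14)²/37.14 + (36−37.14)²/37.14 + (35−22.29)²/22.29 + (31−37.14)²/37.14 + (30−7.43)²/7.43 + (7−14.86)²/14.86 = 91.9660
df = 5
p-value (upper-tail) = 0.00000
At α=0.01: p < α → reject H₀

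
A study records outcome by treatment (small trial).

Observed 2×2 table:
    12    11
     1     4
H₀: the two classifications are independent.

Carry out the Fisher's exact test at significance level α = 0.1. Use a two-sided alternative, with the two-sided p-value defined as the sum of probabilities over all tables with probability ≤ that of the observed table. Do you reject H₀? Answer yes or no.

Margins: r₁=23, r₂=5, c₁=13, c₂=15, n=28
p_obs = C(23,12)·C(5,1)/C(28,13); sum pmf over tables with pmf ≤ p_obs
p-value (two-sided) = 0.33333
At α=0.1: p ≥ α → fail to reject H₀

reject H₀: no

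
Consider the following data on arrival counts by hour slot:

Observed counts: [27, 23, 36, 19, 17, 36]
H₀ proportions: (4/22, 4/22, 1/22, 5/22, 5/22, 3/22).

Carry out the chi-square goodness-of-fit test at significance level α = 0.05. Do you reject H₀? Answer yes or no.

n = 158; E_i = n·p_i = [28.73, 28.73, 7.18, 35.91, 35.91, 21.55]
χ² = (27−28.73)²/28.73 + (23−28.73)²/28.73 + (36−7.18)²/7.18 + (19−35.91)²/35.91 + (17−35.91)²/35.91 + (36−21.55)²/21.55 = 144.5000
df = 5
p-value (upper-tail) = 0.00000
At α=0.05: p < α → reject H₀

reject H₀: yes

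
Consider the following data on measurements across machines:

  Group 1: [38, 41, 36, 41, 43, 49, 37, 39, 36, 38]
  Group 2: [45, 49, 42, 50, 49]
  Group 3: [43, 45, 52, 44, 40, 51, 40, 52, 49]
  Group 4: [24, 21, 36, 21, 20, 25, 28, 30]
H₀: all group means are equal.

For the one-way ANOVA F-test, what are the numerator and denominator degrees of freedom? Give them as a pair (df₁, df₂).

k = 4 groups, N = 32 total
df = (k−1, N−k) = (4−1, 32−4) = (3, 28)

degrees of freedom = [3, 28]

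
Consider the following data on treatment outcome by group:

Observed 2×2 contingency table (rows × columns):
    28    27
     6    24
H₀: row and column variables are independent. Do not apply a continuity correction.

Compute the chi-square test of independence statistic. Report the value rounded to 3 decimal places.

test statistic = 7.727

Row totals [55, 30], col totals [34, 51], n=85
χ² = (28−22.00)²/22.00 + (27−33.00)²/33.00 + (6−12.00)²/12.00 + (24−18.00)²/18.00 = 7.7273
df = 1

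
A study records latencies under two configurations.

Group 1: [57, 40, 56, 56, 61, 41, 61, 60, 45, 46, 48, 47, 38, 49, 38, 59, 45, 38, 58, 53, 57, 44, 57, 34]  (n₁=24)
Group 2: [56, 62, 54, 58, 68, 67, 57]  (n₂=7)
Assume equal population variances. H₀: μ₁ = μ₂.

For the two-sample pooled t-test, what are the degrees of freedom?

degrees of freedom = 29

df = n₁ + n₂ − 2 = 24 + 7 − 2 = 29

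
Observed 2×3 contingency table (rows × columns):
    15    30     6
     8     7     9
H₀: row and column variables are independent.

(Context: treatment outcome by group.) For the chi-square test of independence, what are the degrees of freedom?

df = (r−1)(c−1) = (2−1)·(3−1) = 2

degrees of freedom = 2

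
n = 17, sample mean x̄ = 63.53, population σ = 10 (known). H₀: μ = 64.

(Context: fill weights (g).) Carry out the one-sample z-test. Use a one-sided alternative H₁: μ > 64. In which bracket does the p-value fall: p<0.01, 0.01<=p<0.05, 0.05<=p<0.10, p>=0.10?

p-value bracket: p>=0.10

SE = σ/√n = 10/√17 = 2.4254
z = (x̄−μ₀)/SE = (63.53−64)/2.4254 = -0.1938
p-value (one-sided, H₁ greater) = 0.57683
→ bracket: p>=0.10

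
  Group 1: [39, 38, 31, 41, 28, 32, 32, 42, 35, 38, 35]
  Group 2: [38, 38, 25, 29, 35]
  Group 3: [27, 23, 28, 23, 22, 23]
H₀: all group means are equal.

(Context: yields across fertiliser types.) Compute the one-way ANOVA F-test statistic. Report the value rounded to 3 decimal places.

test statistic = 12.937

Group means [35.55, 33.00, 24.33], grand mean 31.909
SSB = Σnᵢ(x̄ᵢ−x̄)² = 495.758; SSW = ΣΣ(x−x̄ᵢ)² = 364.061
MSB = 495.758/2 = 247.8788; MSW = 364.061/19 = 19.1611
F = MSB/MSW = 12.9366
df = (2, 19)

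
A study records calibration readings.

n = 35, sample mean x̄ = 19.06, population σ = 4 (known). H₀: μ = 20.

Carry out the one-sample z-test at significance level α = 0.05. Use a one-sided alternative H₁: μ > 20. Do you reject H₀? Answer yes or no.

reject H₀: no

SE = σ/√n = 4/√35 = 0.6761
z = (x̄−μ₀)/SE = (19.06−20)/0.6761 = -1.3903
p-value (one-sided, H₁ greater) = 0.91778
At α=0.05: p ≥ α → fail to reject H₀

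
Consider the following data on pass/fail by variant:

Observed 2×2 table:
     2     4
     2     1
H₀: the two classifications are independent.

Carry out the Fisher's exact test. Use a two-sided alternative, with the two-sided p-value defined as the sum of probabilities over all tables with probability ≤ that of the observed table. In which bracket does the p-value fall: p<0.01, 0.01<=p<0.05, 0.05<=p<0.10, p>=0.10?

p-value bracket: p>=0.10

Margins: r₁=6, r₂=3, c₁=4, c₂=5, n=9
p_obs = C(6,2)·C(3,2)/C(9,4); sum pmf over tables with pmf ≤ p_obs
p-value (two-sided) = 0.52381
→ bracket: p>=0.10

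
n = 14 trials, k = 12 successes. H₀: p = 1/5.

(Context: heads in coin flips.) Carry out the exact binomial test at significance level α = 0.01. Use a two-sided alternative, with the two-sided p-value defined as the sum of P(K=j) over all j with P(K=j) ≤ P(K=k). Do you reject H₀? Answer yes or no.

reject H₀: yes

Exact binomial: n=14, k=12, p₀=1/5=0.2000
P(X=j) = C(n,j)·p₀^j·(1−p₀)^(n−j); p = Σ P(X=j) over j with P(X=j) ≤ P(X=12)
p-value (two-sided) = 0.00000
At α=0.01: p < α → reject H₀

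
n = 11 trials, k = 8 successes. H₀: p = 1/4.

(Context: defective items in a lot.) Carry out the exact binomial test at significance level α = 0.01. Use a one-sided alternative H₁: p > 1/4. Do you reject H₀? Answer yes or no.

reject H₀: yes

Exact binomial: n=11, k=8, p₀=1/4=0.2500
P(X≥8) from Σ C(n,i)·p₀^i·(1−p₀)^(n−i)
p-value (one-sided, H₁ greater) = 0.00119
At α=0.01: p < α → reject H₀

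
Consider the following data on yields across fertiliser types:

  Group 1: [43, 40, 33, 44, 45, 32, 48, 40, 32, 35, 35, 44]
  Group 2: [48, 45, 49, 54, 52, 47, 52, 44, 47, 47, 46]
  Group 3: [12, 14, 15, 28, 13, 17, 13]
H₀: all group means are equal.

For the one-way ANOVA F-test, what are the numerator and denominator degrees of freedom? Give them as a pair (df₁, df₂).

degrees of freedom = [2, 27]

k = 3 groups, N = 30 total
df = (k−1, N−k) = (3−1, 30−3) = (2, 27)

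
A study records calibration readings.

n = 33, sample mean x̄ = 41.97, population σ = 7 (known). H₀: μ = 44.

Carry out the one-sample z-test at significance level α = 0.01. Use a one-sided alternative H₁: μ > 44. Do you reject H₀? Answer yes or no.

SE = σ/√n = 7/√33 = 1.2185
z = (x̄−μ₀)/SE = (41.97−44)/1.2185 = -1.6659
p-value (one-sided, H₁ greater) = 0.95214
At α=0.01: p ≥ α → fail to reject H₀

reject H₀: no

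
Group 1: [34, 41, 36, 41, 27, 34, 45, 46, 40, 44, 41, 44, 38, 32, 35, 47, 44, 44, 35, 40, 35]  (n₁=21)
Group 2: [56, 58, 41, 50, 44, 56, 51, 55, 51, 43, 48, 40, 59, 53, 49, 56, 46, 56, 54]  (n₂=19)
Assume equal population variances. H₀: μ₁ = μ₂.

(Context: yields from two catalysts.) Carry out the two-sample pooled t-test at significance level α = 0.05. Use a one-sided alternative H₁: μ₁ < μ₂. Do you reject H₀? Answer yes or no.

x̄₁=39.190, s₁=5.307, n₁=21
x̄₂=50.842, s₂=5.843, n₂=19
s_p² = [20·5.307² + 18·5.843²]/38 = 30.9938
SE = √(s_p²·(1/21+1/19)) = 1.7627
t = (39.190−50.842)/1.7627 = -6.6101
df = 38
p-value (one-sided, H₁ less) = 0.00000
At α=0.05: p < α → reject H₀

reject H₀: yes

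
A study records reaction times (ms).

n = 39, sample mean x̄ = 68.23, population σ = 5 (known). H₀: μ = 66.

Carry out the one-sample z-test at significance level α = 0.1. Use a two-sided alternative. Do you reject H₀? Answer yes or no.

reject H₀: yes

SE = σ/√n = 5/√39 = 0.8006
z = (x̄−μ₀)/SE = (68.23−66)/0.8006 = 2.7853
p-value (two-sided) = 0.00535
At α=0.1: p < α → reject H₀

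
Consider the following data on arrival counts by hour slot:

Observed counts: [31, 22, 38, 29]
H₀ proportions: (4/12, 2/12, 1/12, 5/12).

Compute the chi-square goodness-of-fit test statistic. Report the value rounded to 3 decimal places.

n = 120; E_i = n·p_i = [40.00, 20.00, 10.00, 50.00]
χ² = (31−40.00)²/40.00 + (22−20.00)²/20.00 + (38−10.00)²/10.00 + (29−50.00)²/50.00 = 89.4450
df = 3

test statistic = 89.445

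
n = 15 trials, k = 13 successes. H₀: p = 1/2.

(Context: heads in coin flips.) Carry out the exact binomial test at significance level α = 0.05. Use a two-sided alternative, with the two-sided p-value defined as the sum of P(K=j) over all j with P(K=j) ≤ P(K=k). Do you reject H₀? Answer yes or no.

reject H₀: yes

Exact binomial: n=15, k=13, p₀=1/2=0.5000
P(X=j) = C(n,j)·p₀^j·(1−p₀)^(n−j); p = Σ P(X=j) over j with P(X=j) ≤ P(X=13)
p-value (two-sided) = 0.00739
At α=0.05: p < α → reject H₀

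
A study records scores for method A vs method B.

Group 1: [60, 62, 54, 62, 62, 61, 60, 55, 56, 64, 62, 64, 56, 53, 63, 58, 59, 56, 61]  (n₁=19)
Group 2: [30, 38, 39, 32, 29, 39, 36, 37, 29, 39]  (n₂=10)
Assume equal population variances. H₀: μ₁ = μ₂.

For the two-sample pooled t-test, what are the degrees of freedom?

df = n₁ + n₂ − 2 = 19 + 10 − 2 = 27

degrees of freedom = 27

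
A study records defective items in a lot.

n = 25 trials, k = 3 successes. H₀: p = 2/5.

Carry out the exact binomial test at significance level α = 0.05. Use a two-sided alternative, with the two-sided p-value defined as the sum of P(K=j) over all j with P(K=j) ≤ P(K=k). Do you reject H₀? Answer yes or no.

Exact binomial: n=25, k=3, p₀=2/5=0.4000
P(X=j) = C(n,j)·p₀^j·(1−p₀)^(n−j); p = Σ P(X=j) over j with P(X=j) ≤ P(X=3)
p-value (two-sided) = 0.00357
At α=0.05: p < α → reject H₀

reject H₀: yes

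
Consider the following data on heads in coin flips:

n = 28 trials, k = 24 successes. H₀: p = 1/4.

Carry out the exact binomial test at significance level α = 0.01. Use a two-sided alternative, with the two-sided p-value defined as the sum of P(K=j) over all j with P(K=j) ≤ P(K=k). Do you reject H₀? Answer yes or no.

reject H₀: yes

Exact binomial: n=28, k=24, p₀=1/4=0.2500
P(X=j) = C(n,j)·p₀^j·(1−p₀)^(n−j); p = Σ P(X=j) over j with P(X=j) ≤ P(X=24)
p-value (two-sided) = 0.00000
At α=0.01: p < α → reject H₀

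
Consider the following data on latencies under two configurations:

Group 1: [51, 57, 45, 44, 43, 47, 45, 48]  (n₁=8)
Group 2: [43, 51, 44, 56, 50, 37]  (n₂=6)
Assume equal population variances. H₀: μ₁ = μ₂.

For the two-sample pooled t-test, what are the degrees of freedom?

df = n₁ + n₂ − 2 = 8 + 6 − 2 = 12

degrees of freedom = 12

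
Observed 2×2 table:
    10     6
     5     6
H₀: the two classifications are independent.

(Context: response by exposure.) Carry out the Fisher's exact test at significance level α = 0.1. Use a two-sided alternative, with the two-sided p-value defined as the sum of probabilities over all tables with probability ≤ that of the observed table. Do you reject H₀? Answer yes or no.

reject H₀: no

Margins: r₁=16, r₂=11, c₁=15, c₂=12, n=27
p_obs = C(16,10)·C(11,5)/C(27,15); sum pmf over tables with pmf ≤ p_obs
p-value (two-sided) = 0.45165
At α=0.1: p ≥ α → fail to reject H₀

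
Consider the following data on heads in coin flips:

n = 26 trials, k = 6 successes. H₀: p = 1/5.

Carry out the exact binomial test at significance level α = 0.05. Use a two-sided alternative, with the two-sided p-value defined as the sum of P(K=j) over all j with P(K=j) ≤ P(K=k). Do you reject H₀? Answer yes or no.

reject H₀: no

Exact binomial: n=26, k=6, p₀=1/5=0.2000
P(X=j) = C(n,j)·p₀^j·(1−p₀)^(n−j); p = Σ P(X=j) over j with P(X=j) ≤ P(X=6)
p-value (two-sided) = 0.62935
At α=0.05: p ≥ α → fail to reject H₀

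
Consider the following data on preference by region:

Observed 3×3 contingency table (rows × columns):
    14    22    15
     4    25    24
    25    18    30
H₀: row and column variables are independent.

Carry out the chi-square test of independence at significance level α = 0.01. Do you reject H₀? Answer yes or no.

Row totals [51, 53, 73], col totals [43, 65, 69], n=177
χ² = (14−12.39)²/12.39 + (22−18.73)²/18.73 + (15−19.88)²/19.88 + (4−12.88)²/12.88 + (25−19.46)²/19.46 + (24−20.66)²/20.66 + (25−17.73)²/17.73 + (18−26.81)²/26.81 + (30−28.46)²/28.46 = 16.1662
df = 4
p-value (upper-tail) = 0.00280
At α=0.01: p < α → reject H₀

reject H₀: yes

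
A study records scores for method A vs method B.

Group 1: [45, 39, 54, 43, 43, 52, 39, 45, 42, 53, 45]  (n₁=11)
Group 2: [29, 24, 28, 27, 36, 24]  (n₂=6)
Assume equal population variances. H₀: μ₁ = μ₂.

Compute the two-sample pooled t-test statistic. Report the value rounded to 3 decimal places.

test statistic = 6.844

x̄₁=45.455, s₁=5.298, n₁=11
x̄₂=28.000, s₂=4.427, n₂=6
s_p² = [10·5.298² + 5·4.427²]/15 = 25.2485
SE = √(s_p²·(1/11+1/6)) = 2.5502
t = (45.455−28.000)/2.5502 = 6.8444
df = 15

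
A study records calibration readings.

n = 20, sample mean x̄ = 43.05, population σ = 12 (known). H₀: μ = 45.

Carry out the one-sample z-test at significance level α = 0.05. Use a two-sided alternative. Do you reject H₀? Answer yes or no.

SE = σ/√n = 12/√20 = 2.6833
z = (x̄−μ₀)/SE = (43.05−45)/2.6833 = -0.7267
p-value (two-sided) = 0.46740
At α=0.05: p ≥ α → fail to reject H₀

reject H₀: no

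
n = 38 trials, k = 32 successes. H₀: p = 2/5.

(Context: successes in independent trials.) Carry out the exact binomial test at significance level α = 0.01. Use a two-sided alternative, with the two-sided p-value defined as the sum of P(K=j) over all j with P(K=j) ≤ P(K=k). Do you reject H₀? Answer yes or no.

Exact binomial: n=38, k=32, p₀=2/5=0.4000
P(X=j) = C(n,j)·p₀^j·(1−p₀)^(n−j); p = Σ P(X=j) over j with P(X=j) ≤ P(X=32)
p-value (two-sided) = 0.00000
At α=0.01: p < α → reject H₀

reject H₀: yes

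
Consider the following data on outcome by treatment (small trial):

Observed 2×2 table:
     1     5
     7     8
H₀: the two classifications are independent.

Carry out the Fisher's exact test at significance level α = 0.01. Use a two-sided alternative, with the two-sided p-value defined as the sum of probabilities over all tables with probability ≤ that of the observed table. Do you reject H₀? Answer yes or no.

Margins: r₁=6, r₂=15, c₁=8, c₂=13, n=21
p_obs = C(6,1)·C(15,7)/C(21,8); sum pmf over tables with pmf ≤ p_obs
p-value (two-sided) = 0.33591
At α=0.01: p ≥ α → fail to reject H₀

reject H₀: no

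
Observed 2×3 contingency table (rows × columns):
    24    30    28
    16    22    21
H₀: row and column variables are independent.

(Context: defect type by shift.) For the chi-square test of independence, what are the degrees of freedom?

df = (r−1)(c−1) = (2−1)·(3−1) = 2

degrees of freedom = 2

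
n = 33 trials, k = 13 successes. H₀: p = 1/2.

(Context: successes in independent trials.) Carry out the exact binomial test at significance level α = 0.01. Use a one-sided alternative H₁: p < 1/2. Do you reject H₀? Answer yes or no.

Exact binomial: n=33, k=13, p₀=1/2=0.5000
P(X≤13) from Σ C(n,i)·p₀^i·(1−p₀)^(n−i)
p-value (one-sided, H₁ less) = 0.14810
At α=0.01: p ≥ α → fail to reject H₀

reject H₀: no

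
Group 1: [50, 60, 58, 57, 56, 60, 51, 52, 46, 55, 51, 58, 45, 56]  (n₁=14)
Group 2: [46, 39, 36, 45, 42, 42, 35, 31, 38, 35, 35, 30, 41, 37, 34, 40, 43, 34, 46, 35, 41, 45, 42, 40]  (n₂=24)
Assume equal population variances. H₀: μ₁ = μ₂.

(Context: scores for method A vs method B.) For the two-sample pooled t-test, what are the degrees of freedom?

degrees of freedom = 36

df = n₁ + n₂ − 2 = 14 + 24 − 2 = 36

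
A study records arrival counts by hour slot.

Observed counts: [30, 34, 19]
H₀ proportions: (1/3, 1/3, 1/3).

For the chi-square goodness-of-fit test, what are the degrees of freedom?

degrees of freedom = 2

df = k − 1 = 3 − 1 = 2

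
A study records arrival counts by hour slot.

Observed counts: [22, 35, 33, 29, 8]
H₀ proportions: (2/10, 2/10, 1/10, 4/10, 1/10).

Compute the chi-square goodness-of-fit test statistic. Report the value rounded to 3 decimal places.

test statistic = 47.626

n = 127; E_i = n·p_i = [25.40, 25.40, 12.70, 50.80, 12.70]
χ² = (22−25.40)²/25.40 + (35−25.40)²/25.40 + (33−12.70)²/12.70 + (29−50.80)²/50.80 + (8−12.70)²/12.70 = 47.6260
df = 4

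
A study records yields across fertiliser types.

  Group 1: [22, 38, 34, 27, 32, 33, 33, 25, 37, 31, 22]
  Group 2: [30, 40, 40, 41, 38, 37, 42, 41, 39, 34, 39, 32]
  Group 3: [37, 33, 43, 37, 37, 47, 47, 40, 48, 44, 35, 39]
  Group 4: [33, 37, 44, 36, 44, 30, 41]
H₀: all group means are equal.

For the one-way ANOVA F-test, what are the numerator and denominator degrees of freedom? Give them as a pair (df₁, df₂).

k = 4 groups, N = 42 total
df = (k−1, N−k) = (4−1, 42−4) = (3, 38)

degrees of freedom = [3, 38]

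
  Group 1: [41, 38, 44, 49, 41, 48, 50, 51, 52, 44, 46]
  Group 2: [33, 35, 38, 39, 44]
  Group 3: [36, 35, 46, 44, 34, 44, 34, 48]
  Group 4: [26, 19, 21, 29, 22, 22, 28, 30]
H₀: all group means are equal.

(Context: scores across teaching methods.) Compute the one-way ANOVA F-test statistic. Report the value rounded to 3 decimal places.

Group means [45.82, 37.80, 40.12, 24.62], grand mean 37.844
SSB = Σnᵢ(x̄ᵢ−x̄)² = 2139.032; SSW = ΣΣ(x−x̄ᵢ)² = 647.186
MSB = 2139.032/3 = 713.0108; MSW = 647.186/28 = 23.1138
F = MSB/MSW = 30.8478
df = (3, 28)

test statistic = 30.848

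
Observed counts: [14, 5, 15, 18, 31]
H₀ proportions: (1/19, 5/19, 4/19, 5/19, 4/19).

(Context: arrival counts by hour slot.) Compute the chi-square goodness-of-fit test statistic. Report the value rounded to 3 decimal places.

test statistic = 45.719

n = 83; E_i = n·p_i = [4.37, 21.84, 17.47, 21.84, 17.47]
χ² = (14−4.37)²/4.37 + (5−21.84)²/21.84 + (15−17.47)²/17.47 + (18−21.84)²/21.84 + (31−17.47)²/17.47 = 45.7193
df = 4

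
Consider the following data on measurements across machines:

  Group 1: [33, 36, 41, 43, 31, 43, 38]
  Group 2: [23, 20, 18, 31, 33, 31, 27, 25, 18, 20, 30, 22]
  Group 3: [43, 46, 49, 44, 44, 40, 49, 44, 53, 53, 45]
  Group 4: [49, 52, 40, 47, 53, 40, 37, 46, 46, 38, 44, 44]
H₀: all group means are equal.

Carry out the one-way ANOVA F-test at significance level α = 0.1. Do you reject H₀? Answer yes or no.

reject H₀: yes

Group means [37.86, 24.83, 46.36, 44.67], grand mean 38.310
SSB = Σnᵢ(x̄ᵢ−x̄)² = 3379.240; SSW = ΣΣ(x−x̄ᵢ)² = 933.736
MSB = 3379.240/3 = 1126.4134; MSW = 933.736/38 = 24.5720
F = MSB/MSW = 45.8413
df = (3, 38)
p-value (upper-tail) = 0.00000
At α=0.1: p < α → reject H₀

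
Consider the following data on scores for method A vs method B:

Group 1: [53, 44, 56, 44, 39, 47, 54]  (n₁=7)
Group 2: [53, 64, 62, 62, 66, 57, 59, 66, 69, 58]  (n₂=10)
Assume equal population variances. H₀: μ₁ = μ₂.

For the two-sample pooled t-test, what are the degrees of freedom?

df = n₁ + n₂ − 2 = 7 + 10 − 2 = 15

degrees of freedom = 15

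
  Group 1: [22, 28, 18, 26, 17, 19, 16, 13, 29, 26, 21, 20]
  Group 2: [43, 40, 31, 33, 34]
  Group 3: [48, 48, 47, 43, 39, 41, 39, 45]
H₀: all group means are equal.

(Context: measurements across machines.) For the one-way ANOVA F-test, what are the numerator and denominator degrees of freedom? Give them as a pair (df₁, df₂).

degrees of freedom = [2, 22]

k = 3 groups, N = 25 total
df = (k−1, N−k) = (3−1, 25−3) = (2, 22)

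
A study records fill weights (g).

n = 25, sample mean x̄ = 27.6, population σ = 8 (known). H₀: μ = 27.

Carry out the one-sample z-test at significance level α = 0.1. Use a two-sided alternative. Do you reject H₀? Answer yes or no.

SE = σ/√n = 8/√25 = 1.6000
z = (x̄−μ₀)/SE = (27.6−27)/1.6000 = 0.3750
p-value (two-sided) = 0.70766
At α=0.1: p ≥ α → fail to reject H₀

reject H₀: no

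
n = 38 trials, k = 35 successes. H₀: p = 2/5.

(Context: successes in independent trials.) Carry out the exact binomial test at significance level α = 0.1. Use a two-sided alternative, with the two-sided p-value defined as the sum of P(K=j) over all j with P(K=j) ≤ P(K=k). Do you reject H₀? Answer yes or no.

reject H₀: yes

Exact binomial: n=38, k=35, p₀=2/5=0.4000
P(X=j) = C(n,j)·p₀^j·(1−p₀)^(n−j); p = Σ P(X=j) over j with P(X=j) ≤ P(X=35)
p-value (two-sided) = 0.00000
At α=0.1: p < α → reject H₀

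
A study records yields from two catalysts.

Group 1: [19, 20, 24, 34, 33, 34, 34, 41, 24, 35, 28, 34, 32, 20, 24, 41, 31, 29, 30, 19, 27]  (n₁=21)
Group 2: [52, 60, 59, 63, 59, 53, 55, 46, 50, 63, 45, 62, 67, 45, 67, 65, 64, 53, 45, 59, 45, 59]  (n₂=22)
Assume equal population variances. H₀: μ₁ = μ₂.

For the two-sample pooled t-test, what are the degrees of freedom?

df = n₁ + n₂ − 2 = 21 + 22 − 2 = 41

degrees of freedom = 41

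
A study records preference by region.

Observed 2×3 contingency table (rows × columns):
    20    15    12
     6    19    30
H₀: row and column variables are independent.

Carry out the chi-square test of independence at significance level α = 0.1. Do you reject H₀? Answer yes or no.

reject H₀: yes

Row totals [47, 55], col totals [26, 34, 42], n=102
χ² = (20−11.98)²/11.98 + (15−15.67)²/15.67 + (12−19.35)²/19.35 + (6−14.02)²/14.02 + (19−18.33)²/18.33 + (30−22.65)²/22.65 = 15.1893
df = 2
p-value (upper-tail) = 0.00050
At α=0.1: p < α → reject H₀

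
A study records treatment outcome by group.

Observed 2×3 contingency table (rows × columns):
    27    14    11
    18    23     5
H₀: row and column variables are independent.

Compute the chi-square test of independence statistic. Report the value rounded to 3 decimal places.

Row totals [52, 46], col totals [45, 37, 16], n=98
χ² = (27−23.88)²/23.88 + (14−19.63)²/19.63 + (11−8.49)²/8.49 + (18−21.12)²/21.12 + (23−17.37)²/17.37 + (5−7.51)²/7.51 = 5.8939
df = 2

test statistic = 5.894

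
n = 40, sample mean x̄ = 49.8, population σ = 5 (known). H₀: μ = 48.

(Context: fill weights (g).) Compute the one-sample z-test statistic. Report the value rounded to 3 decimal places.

test statistic = 2.277

SE = σ/√n = 5/√40 = 0.7906
z = (x̄−μ₀)/SE = (49.8−48)/0.7906 = 2.2768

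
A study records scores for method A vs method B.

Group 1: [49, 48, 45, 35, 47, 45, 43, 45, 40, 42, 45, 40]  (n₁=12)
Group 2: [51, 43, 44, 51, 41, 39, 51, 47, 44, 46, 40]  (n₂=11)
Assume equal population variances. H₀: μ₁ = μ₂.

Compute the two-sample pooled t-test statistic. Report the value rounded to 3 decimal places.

x̄₁=43.667, s₁=3.939, n₁=12
x̄₂=45.182, s₂=4.423, n₂=11
s_p² = [11·3.939² + 10·4.423²]/21 = 17.4430
SE = √(s_p²·(1/12+1/11)) = 1.7434
t = (43.667−45.182)/1.7434 = -0.8691
df = 21

test statistic = -0.869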